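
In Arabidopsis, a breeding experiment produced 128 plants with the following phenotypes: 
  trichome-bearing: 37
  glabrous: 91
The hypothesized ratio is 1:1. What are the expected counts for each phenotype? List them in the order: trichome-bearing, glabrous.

Expected counts for N = 128 under a 1:1 ratio (total parts = 2):
  trichome-bearing: 128 × 1/2 = 64
  glabrous: 128 × 1/2 = 64

64, 64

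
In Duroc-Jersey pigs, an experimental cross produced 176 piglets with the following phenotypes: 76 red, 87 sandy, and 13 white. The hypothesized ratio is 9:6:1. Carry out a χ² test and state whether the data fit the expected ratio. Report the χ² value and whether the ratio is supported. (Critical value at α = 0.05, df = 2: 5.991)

12.389; not consistent

Under the 9:6:1 hypothesis (Σ ratio = 16, N = 176):
  red: 176 × 9/16 = 99
  sandy: 176 × 6/16 = 66
  white: 176 × 1/16 = 11
χ² = Σ (O − E)² / E
  red: (76 − 99)² / 99 = 5.3434
  sandy: (87 − 66)² / 66 = 6.6818
  white: (13 − 11)² / 11 = 0.3636
χ² = 5.3434 + 6.6818 + 0.3636 = 12.3888 ≈ 12.389
Degrees of freedom = 3 − 1 = 2; critical value at α = 0.05 is 5.991.
Since 12.389 > 5.991, we reject the null hypothesis — the data do not fit the 9:6:1 ratio.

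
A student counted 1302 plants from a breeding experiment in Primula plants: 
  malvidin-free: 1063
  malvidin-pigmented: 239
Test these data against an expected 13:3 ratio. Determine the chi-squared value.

The 13:3 ratio has 16 parts, so with N = 1302 the expected counts are:
  malvidin-free: 1302 × 13/16 = 1057.875
  malvidin-pigmented: 1302 × 3/16 = 244.125
χ² = Σ (O − E)² / E
  malvidin-free: (1063 − 1057.875)² / 1057.875 = 0.0248
  malvidin-pigmented: (239 − 244.125)² / 244.125 = 0.1076
χ² = 0.0248 + 0.1076 = 0.1324 ≈ 0.132

0.132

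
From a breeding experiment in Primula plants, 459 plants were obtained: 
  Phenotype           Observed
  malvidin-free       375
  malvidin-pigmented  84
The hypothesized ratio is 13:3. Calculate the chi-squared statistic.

Total ratio parts = 16. Expected numbers out of 459:
  malvidin-free: 459 × 13/16 = 372.9375
  malvidin-pigmented: 459 × 3/16 = 86.0625
χ² = Σ (O − E)² / E
  malvidin-free: (375 − 372.9375)² / 372.9375 = 0.0114
  malvidin-pigmented: (84 − 86.0625)² / 86.0625 = 0.0494
χ² = 0.0114 + 0.0494 = 0.0608 ≈ 0.061

0.061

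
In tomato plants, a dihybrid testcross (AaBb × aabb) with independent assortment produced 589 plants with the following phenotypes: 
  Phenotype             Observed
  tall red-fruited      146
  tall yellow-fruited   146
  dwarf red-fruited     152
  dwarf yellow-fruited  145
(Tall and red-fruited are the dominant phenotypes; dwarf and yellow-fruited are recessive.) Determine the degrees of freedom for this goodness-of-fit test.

3

A dihybrid testcross with independent assortment gives a 1:1:1:1 ratio.
A goodness-of-fit test with 4 phenotype classes has df = 4 − 1 = 3.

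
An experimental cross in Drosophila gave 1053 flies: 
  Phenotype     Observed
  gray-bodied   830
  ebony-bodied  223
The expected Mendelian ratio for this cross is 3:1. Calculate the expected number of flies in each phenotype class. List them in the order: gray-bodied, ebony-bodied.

Expected counts for N = 1053 under a 3:1 ratio (total parts = 4):
  gray-bodied: 1053 × 3/4 = 789.75
  ebony-bodied: 1053 × 1/4 = 263.25

789.75, 263.25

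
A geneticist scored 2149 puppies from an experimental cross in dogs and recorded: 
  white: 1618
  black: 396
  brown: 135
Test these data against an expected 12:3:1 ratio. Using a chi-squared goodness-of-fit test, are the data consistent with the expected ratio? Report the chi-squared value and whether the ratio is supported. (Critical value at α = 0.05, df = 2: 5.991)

Expected counts for N = 2149 under a 12:3:1 ratio (total parts = 16):
  white: 2149 × 12/16 = 1611.75
  black: 2149 × 3/16 = 402.9375
  brown: 2149 × 1/16 = 134.3125
χ² = Σ (O − E)² / E
  white: (1618 − 1611.75)² / 1611.75 = 0.0242
  black: (396 − 402.9375)² / 402.9375 = 0.1194
  brown: (135 − 134.3125)² / 134.3125 = 0.0035
χ² = 0.0242 + 0.1194 + 0.0035 = 0.1471 ≈ 0.147
Degrees of freedom = 3 − 1 = 2; critical value at α = 0.05 is 5.991.
Since 0.147 < 5.991, we fail to reject the null hypothesis — the data are consistent with the 12:3:1 ratio.

0.147; consistent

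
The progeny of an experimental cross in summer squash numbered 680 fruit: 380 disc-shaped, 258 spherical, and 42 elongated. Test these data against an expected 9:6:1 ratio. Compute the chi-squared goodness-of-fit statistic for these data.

Expected counts for N = 680 under a 9:6:1 ratio (total parts = 16):
  disc-shaped: 680 × 9/16 = 382.5
  spherical: 680 × 6/16 = 255
  elongated: 680 × 1/16 = 42.5
χ² = Σ (O − E)² / E
  disc-shaped: (380 − 382.5)² / 382.5 = 0.0163
  spherical: (258 − 255)² / 255 = 0.0353
  elongated: (42 − 42.5)² / 42.5 = 0.0059
χ² = 0.0163 + 0.0353 + 0.0059 = 0.0575 ≈ 0.058

0.058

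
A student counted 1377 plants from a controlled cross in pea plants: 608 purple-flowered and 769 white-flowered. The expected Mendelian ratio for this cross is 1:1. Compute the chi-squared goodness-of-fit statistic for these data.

18.824

Expected counts for N = 1377 under a 1:1 ratio (total parts = 2):
  purple-flowered: 1377 × 1/2 = 688.5
  white-flowered: 1377 × 1/2 = 688.5
χ² = Σ (O − E)² / E
  purple-flowered: (608 − 688.5)² / 688.5 = 9.4121
  white-flowered: (769 − 688.5)² / 688.5 = 9.4121
χ² = 9.4121 + 9.4121 = 18.8242 ≈ 18.824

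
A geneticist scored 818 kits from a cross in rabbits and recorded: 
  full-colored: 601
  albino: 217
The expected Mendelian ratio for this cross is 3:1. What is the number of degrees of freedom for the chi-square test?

A goodness-of-fit test with 2 phenotype classes has df = 2 − 1 = 1.

1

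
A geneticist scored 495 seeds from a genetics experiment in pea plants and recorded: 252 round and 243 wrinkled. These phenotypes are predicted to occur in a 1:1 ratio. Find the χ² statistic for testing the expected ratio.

Under the 1:1 hypothesis (Σ ratio = 2, N = 495):
  round: 495 × 1/2 = 247.5
  wrinkled: 495 × 1/2 = 247.5
χ² = Σ (O − E)² / E
  round: (252 − 247.5)² / 247.5 = 0.0818
  wrinkled: (243 − 247.5)² / 247.5 = 0.0818
χ² = 0.0818 + 0.0818 = 0.1636 ≈ 0.164

0.164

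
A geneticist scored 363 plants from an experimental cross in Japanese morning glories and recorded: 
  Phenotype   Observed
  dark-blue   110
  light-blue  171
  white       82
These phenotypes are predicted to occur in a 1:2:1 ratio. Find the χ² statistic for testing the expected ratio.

5.534

The 1:2:1 ratio has 4 parts, so with N = 363 the expected counts are:
  dark-blue: 363 × 1/4 = 90.75
  light-blue: 363 × 2/4 = 181.5
  white: 363 × 1/4 = 90.75
χ² = Σ (O − E)² / E
  dark-blue: (110 − 90.75)² / 90.75 = 4.0833
  light-blue: (171 − 181.5)² / 181.5 = 0.6074
  white: (82 − 90.75)² / 90.75 = 0.8437
χ² = 4.0833 + 0.6074 + 0.8437 = 5.5344 ≈ 5.534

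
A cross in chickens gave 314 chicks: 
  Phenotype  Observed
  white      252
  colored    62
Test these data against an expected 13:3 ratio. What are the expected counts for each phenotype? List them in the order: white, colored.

Total ratio parts = 16. Expected numbers out of 314:
  white: 314 × 13/16 = 255.125
  colored: 314 × 3/16 = 58.875

255.125, 58.875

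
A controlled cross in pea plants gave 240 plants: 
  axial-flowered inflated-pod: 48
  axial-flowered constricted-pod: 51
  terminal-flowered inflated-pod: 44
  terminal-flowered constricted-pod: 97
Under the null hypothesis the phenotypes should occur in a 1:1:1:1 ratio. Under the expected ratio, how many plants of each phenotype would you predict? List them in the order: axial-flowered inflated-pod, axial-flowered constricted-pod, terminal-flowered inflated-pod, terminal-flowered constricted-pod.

60, 60, 60, 60

The 1:1:1:1 ratio has 4 parts, so with N = 240 the expected counts are:
  axial-flowered inflated-pod: 240 × 1/4 = 60
  axial-flowered constricted-pod: 240 × 1/4 = 60
  terminal-flowered inflated-pod: 240 × 1/4 = 60
  terminal-flowered constricted-pod: 240 × 1/4 = 60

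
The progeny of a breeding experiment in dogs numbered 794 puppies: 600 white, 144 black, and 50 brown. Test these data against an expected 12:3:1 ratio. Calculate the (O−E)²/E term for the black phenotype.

Expected counts for N = 794 under a 12:3:1 ratio (total parts = 16):
  white: 794 × 12/16 = 595.5
  black: 794 × 3/16 = 148.875
  brown: 794 × 1/16 = 49.625
Contribution of black: (144 − 148.875)² / 148.875 = 0.1596

0.160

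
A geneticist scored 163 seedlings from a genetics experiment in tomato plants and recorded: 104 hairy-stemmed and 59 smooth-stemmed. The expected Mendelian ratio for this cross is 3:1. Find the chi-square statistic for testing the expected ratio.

Total ratio parts = 4. Expected numbers out of 163:
  hairy-stemmed: 163 × 3/4 = 122.25
  smooth-stemmed: 163 × 1/4 = 40.75
χ² = Σ (O − E)² / E
  hairy-stemmed: (104 − 122.25)² / 122.25 = 2.7244
  smooth-stemmed: (59 − 40.75)² / 40.75 = 8.1733
χ² = 2.7244 + 8.1733 = 10.8977 ≈ 10.898

10.898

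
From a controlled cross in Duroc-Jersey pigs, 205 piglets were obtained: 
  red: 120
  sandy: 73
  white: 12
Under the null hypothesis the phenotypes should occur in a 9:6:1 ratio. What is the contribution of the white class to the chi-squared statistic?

Total ratio parts = 16. Expected numbers out of 205:
  red: 205 × 9/16 = 115.3125
  sandy: 205 × 6/16 = 76.875
  white: 205 × 1/16 = 12.8125
Contribution of white: (12 − 12.8125)² / 12.8125 = 0.0515

0.052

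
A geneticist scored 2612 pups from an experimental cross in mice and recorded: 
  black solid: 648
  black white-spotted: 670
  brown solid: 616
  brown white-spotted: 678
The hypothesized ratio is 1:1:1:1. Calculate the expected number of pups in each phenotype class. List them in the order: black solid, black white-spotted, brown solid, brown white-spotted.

Total ratio parts = 4. Expected numbers out of 2612:
  black solid: 2612 × 1/4 = 653
  black white-spotted: 2612 × 1/4 = 653
  brown solid: 2612 × 1/4 = 653
  brown white-spotted: 2612 × 1/4 = 653

653, 653, 653, 653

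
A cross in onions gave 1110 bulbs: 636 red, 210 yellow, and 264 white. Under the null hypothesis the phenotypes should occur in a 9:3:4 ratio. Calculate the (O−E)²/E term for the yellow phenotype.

Total ratio parts = 16. Expected numbers out of 1110:
  red: 1110 × 9/16 = 624.375
  yellow: 1110 × 3/16 = 208.125
  white: 1110 × 4/16 = 277.5
Contribution of yellow: (210 − 208.125)² / 208.125 = 0.0169

0.017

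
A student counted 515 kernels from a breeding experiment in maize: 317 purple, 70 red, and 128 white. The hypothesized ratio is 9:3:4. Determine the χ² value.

Expected counts for N = 515 under a 9:3:4 ratio (total parts = 16):
  purple: 515 × 9/16 = 289.6875
  red: 515 × 3/16 = 96.5625
  white: 515 × 4/16 = 128.75
χ² = Σ (O − E)² / E
  purple: (317 − 289.6875)² / 289.6875 = 2.5751
  red: (70 − 96.5625)² / 96.5625 = 7.3068
  white: (128 − 128.75)² / 128.75 = 0.0044
χ² = 2.5751 + 7.3068 + 0.0044 = 9.8863 ≈ 9.886

9.886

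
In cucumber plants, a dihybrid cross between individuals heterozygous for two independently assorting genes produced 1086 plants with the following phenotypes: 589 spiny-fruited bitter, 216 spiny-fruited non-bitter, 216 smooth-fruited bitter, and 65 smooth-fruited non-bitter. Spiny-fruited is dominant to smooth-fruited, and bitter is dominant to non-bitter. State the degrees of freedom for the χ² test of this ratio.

3

A dihybrid F₂ with independent assortment and complete dominance at both loci gives a 9:3:3:1 phenotypic ratio.
A goodness-of-fit test with 4 phenotype classes has df = 4 − 1 = 3.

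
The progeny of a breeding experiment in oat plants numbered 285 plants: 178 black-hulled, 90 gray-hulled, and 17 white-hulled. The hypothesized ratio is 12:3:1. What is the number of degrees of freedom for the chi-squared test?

2

A goodness-of-fit test with 3 phenotype classes has df = 3 − 1 = 2.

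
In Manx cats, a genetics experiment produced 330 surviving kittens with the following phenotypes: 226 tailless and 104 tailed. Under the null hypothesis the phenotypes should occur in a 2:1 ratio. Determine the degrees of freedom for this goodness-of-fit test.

1

A goodness-of-fit test with 2 phenotype classes has df = 2 − 1 = 1.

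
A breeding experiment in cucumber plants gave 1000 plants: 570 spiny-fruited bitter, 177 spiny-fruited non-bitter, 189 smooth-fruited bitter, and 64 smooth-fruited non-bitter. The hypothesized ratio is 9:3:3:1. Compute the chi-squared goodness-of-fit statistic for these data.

0.736

Expected counts for N = 1000 under a 9:3:3:1 ratio (total parts = 16):
  spiny-fruited bitter: 1000 × 9/16 = 562.5
  spiny-fruited non-bitter: 1000 × 3/16 = 187.5
  smooth-fruited bitter: 1000 × 3/16 = 187.5
  smooth-fruited non-bitter: 1000 × 1/16 = 62.5
χ² = Σ (O − E)² / E
  spiny-fruited bitter: (570 − 562.5)² / 562.5 = 0.1000
  spiny-fruited non-bitter: (177 − 187.5)² / 187.5 = 0.5880
  smooth-fruited bitter: (189 − 187.5)² / 187.5 = 0.0120
  smooth-fruited non-bitter: (64 − 62.5)² / 62.5 = 0.0360
χ² = 0.1000 + 0.5880 + 0.0120 + 0.0360 = 0.736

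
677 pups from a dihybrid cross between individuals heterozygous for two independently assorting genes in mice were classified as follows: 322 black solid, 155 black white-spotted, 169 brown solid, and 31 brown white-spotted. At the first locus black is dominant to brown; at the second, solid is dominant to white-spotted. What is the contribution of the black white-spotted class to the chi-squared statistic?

6.204

A dihybrid F₂ with independent assortment and complete dominance at both loci gives a 9:3:3:1 phenotypic ratio.
Under the 9:3:3:1 hypothesis (Σ ratio = 16, N = 677):
  black solid: 677 × 9/16 = 380.8125
  black white-spotted: 677 × 3/16 = 126.9375
  brown solid: 677 × 3/16 = 126.9375
  brown white-spotted: 677 × 1/16 = 42.3125
Contribution of black white-spotted: (155 − 126.9375)² / 126.9375 = 6.2039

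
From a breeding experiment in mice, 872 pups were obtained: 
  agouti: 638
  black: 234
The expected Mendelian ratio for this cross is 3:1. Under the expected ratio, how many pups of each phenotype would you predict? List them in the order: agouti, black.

654, 218

Expected counts for N = 872 under a 3:1 ratio (total parts = 4):
  agouti: 872 × 3/4 = 654
  black: 872 × 1/4 = 218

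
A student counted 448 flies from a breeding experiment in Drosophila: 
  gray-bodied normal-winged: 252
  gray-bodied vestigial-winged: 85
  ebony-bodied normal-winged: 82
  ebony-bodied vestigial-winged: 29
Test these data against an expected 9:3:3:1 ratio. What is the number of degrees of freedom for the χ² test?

3

A goodness-of-fit test with 4 phenotype classes has df = 4 − 1 = 3.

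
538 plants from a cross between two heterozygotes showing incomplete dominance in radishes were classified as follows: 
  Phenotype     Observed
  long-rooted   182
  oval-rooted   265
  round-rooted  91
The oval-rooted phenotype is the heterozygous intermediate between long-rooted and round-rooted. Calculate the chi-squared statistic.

With incomplete dominance, a heterozygote × heterozygote cross gives a 1:2:1 phenotypic ratio.
The 1:2:1 ratio has 4 parts, so with N = 538 the expected counts are:
  long-rooted: 538 × 1/4 = 134.5
  oval-rooted: 538 × 2/4 = 269
  round-rooted: 538 × 1/4 = 134.5
χ² = Σ (O − E)² / E
  long-rooted: (182 − 134.5)² / 134.5 = 16.7751
  oval-rooted: (265 − 269)² / 269 = 0.0595
  round-rooted: (91 − 134.5)² / 134.5 = 14.0688
χ² = 16.7751 + 0.0595 + 14.0688 = 30.9034 ≈ 30.903

30.903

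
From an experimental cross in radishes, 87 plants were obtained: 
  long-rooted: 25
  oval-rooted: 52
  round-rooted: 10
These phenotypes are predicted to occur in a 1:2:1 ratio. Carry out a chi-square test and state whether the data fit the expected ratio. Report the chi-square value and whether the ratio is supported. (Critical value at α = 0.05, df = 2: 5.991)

Total ratio parts = 4. Expected numbers out of 87:
  long-rooted: 87 × 1/4 = 21.75
  oval-rooted: 87 × 2/4 = 43.5
  round-rooted: 87 × 1/4 = 21.75
χ² = Σ (O − E)² / E
  long-rooted: (25 − 21.75)² / 21.75 = 0.4856
  oval-rooted: (52 − 43.5)² / 43.5 = 1.6609
  round-rooted: (10 − 21.75)² / 21.75 = 6.3477
χ² = 0.4856 + 1.6609 + 6.3477 = 8.4942 ≈ 8.494
Degrees of freedom = 3 − 1 = 2; critical value at α = 0.05 is 5.991.
Since 8.494 > 5.991, we reject the null hypothesis — the data do not fit the 1:2:1 ratio.

8.494; not consistent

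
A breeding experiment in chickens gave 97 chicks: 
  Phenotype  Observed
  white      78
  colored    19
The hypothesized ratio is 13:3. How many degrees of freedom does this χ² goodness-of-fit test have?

1

A goodness-of-fit test with 2 phenotype classes has df = 2 − 1 = 1.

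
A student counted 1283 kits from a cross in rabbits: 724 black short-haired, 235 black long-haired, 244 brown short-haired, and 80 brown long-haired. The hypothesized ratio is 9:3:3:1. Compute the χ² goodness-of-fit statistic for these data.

0.186

Expected counts for N = 1283 under a 9:3:3:1 ratio (total parts = 16):
  black short-haired: 1283 × 9/16 = 721.6875
  black long-haired: 1283 × 3/16 = 240.5625
  brown short-haired: 1283 × 3/16 = 240.5625
  brown long-haired: 1283 × 1/16 = 80.1875
χ² = Σ (O − E)² / E
  black short-haired: (724 − 721.6875)² / 721.6875 = 0.0074
  black long-haired: (235 − 240.5625)² / 240.5625 = 0.1286
  brown short-haired: (244 − 240.5625)² / 240.5625 = 0.0491
  brown long-haired: (80 − 80.1875)² / 80.1875 = 0.0004
χ² = 0.0074 + 0.1286 + 0.0491 + 0.0004 = 0.1855 ≈ 0.186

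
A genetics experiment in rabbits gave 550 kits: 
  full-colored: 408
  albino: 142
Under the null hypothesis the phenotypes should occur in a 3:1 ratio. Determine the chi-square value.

Under the 3:1 hypothesis (Σ ratio = 4, N = 550):
  full-colored: 550 × 3/4 = 412.5
  albino: 550 × 1/4 = 137.5
χ² = Σ (O − E)² / E
  full-colored: (408 − 412.5)² / 412.5 = 0.0491
  albino: (142 − 137.5)² / 137.5 = 0.1473
χ² = 0.0491 + 0.1473 = 0.1964 ≈ 0.196

0.196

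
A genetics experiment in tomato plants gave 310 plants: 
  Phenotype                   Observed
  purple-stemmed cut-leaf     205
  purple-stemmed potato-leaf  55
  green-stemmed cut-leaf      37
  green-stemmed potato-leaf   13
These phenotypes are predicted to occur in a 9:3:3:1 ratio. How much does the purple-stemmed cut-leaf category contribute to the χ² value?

5.379

Total ratio parts = 16. Expected numbers out of 310:
  purple-stemmed cut-leaf: 310 × 9/16 = 174.375
  purple-stemmed potato-leaf: 310 × 3/16 = 58.125
  green-stemmed cut-leaf: 310 × 3/16 = 58.125
  green-stemmed potato-leaf: 310 × 1/16 = 19.375
Contribution of purple-stemmed cut-leaf: (205 − 174.375)² / 174.375 = 5.3786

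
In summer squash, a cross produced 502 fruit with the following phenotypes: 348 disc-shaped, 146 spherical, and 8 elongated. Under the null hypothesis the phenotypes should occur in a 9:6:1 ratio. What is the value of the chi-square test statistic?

42.149

Total ratio parts = 16. Expected numbers out of 502:
  disc-shaped: 502 × 9/16 = 282.375
  spherical: 502 × 6/16 = 188.25
  elongated: 502 × 1/16 = 31.375
χ² = Σ (O − E)² / E
  disc-shaped: (348 − 282.375)² / 282.375 = 15.2515
  spherical: (146 − 188.25)² / 188.25 = 9.4824
  elongated: (8 − 31.375)² / 31.375 = 17.4148
χ² = 15.2515 + 9.4824 + 17.4148 = 42.1487 ≈ 42.149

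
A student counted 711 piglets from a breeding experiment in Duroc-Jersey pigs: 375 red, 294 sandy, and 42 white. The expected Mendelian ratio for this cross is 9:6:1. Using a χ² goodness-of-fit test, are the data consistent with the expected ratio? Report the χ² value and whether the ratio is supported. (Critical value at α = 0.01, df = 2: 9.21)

4.499; consistent

Total ratio parts = 16. Expected numbers out of 711:
  red: 711 × 9/16 = 399.9375
  sandy: 711 × 6/16 = 266.625
  white: 711 × 1/16 = 44.4375
χ² = Σ (O − E)² / E
  red: (375 − 399.9375)² / 399.9375 = 1.5549
  sandy: (294 − 266.625)² / 266.625 = 2.8107
  white: (42 − 44.4375)² / 44.4375 = 0.1337
χ² = 1.5549 + 2.8107 + 0.1337 = 4.4993 ≈ 4.499
Degrees of freedom = 3 − 1 = 2; critical value at α = 0.01 is 9.21.
Since 4.499 < 9.21, we fail to reject the null hypothesis — the data are consistent with the 9:6:1 ratio.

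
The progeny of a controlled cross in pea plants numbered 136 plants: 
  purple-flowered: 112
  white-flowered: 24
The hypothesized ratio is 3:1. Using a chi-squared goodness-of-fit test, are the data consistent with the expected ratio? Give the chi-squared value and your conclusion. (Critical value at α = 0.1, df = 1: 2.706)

Total ratio parts = 4. Expected numbers out of 136:
  purple-flowered: 136 × 3/4 = 102
  white-flowered: 136 × 1/4 = 34
χ² = Σ (O − E)² / E
  purple-flowered: (112 − 102)² / 102 = 0.9804
  white-flowered: (24 − 34)² / 34 = 2.9412
χ² = 0.9804 + 2.9412 = 3.9216 ≈ 3.922
Degrees of freedom = 2 − 1 = 1; critical value at α = 0.1 is 2.706.
Since 3.922 > 2.706, we reject the null hypothesis — the data do not fit the 3:1 ratio.

3.922; not consistent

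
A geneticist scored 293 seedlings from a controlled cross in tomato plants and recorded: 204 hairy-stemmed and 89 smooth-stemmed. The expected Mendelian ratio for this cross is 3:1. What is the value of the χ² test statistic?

4.515

Expected counts for N = 293 under a 3:1 ratio (total parts = 4):
  hairy-stemmed: 293 × 3/4 = 219.75
  smooth-stemmed: 293 × 1/4 = 73.25
χ² = Σ (O − E)² / E
  hairy-stemmed: (204 − 219.75)² / 219.75 = 1.1288
  smooth-stemmed: (89 − 73.25)² / 73.25 = 3.3865
χ² = 1.1288 + 3.3865 = 4.5153 ≈ 4.515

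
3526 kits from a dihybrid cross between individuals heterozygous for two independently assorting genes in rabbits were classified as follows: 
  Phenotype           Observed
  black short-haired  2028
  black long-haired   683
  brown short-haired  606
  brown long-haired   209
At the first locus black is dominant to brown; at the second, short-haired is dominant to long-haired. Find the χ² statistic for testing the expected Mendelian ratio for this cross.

6.911

A dihybrid F₂ with independent assortment and complete dominance at both loci gives a 9:3:3:1 phenotypic ratio.
Total ratio parts = 16. Expected numbers out of 3526:
  black short-haired: 3526 × 9/16 = 1983.375
  black long-haired: 3526 × 3/16 = 661.125
  brown short-haired: 3526 × 3/16 = 661.125
  brown long-haired: 3526 × 1/16 = 220.375
χ² = Σ (O − E)² / E
  black short-haired: (2028 − 1983.375)² / 1983.375 = 1.0040
  black long-haired: (683 − 661.125)² / 661.125 = 0.7238
  brown short-haired: (606 − 661.125)² / 661.125 = 4.5964
  brown long-haired: (209 − 220.375)² / 220.375 = 0.5871
χ² = 1.0040 + 0.7238 + 4.5964 + 0.5871 = 6.9113 ≈ 6.911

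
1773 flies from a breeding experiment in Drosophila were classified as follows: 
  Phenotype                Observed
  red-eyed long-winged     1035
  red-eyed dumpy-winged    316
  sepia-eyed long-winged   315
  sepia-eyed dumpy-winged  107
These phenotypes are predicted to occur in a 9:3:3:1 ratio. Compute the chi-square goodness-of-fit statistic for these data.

3.283

The 9:3:3:1 ratio has 16 parts, so with N = 1773 the expected counts are:
  red-eyed long-winged: 1773 × 9/16 = 997.3125
  red-eyed dumpy-winged: 1773 × 3/16 = 332.4375
  sepia-eyed long-winged: 1773 × 3/16 = 332.4375
  sepia-eyed dumpy-winged: 1773 × 1/16 = 110.8125
χ² = Σ (O − E)² / E
  red-eyed long-winged: (1035 − 997.3125)² / 997.3125 = 1.4242
  red-eyed dumpy-winged: (316 − 332.4375)² / 332.4375 = 0.8128
  sepia-eyed long-winged: (315 − 332.4375)² / 332.4375 = 0.9147
  sepia-eyed dumpy-winged: (107 − 110.8125)² / 110.8125 = 0.1312
χ² = 1.4242 + 0.8128 + 0.9147 + 0.1312 = 3.2829 ≈ 3.283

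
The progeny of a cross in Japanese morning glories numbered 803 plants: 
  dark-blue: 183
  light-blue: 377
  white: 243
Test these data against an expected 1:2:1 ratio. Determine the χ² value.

The 1:2:1 ratio has 4 parts, so with N = 803 the expected counts are:
  dark-blue: 803 × 1/4 = 200.75
  light-blue: 803 × 2/4 = 401.5
  white: 803 × 1/4 = 200.75
χ² = Σ (O − E)² / E
  dark-blue: (183 − 200.75)² / 200.75 = 1.5694
  light-blue: (377 − 401.5)² / 401.5 = 1.4950
  white: (243 − 200.75)² / 200.75 = 8.8920
χ² = 1.5694 + 1.4950 + 8.8920 = 11.9564 ≈ 11.956

11.956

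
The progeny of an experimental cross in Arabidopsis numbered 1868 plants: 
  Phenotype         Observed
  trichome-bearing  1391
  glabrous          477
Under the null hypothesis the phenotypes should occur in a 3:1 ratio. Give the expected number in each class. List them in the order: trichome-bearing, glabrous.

1401, 467

The 3:1 ratio has 4 parts, so with N = 1868 the expected counts are:
  trichome-bearing: 1868 × 3/4 = 1401
  glabrous: 1868 × 1/4 = 467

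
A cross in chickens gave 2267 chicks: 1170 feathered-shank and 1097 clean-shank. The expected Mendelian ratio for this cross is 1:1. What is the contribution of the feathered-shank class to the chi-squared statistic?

1.175

Under the 1:1 hypothesis (Σ ratio = 2, N = 2267):
  feathered-shank: 2267 × 1/2 = 1133.5
  clean-shank: 2267 × 1/2 = 1133.5
Contribution of feathered-shank: (1170 − 1133.5)² / 1133.5 = 1.1753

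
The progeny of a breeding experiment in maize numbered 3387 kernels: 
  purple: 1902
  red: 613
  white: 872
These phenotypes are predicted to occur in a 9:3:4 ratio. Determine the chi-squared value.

Under the 9:3:4 hypothesis (Σ ratio = 16, N = 3387):
  purple: 3387 × 9/16 = 1905.1875
  red: 3387 × 3/16 = 635.0625
  white: 3387 × 4/16 = 846.75
χ² = Σ (O − E)² / E
  purple: (1902 − 1905.1875)² / 1905.1875 = 0.0053
  red: (613 − 635.0625)² / 635.0625 = 0.7665
  white: (872 − 846.75)² / 846.75 = 0.7530
χ² = 0.0053 + 0.7665 + 0.7530 = 1.5248 ≈ 1.525

1.525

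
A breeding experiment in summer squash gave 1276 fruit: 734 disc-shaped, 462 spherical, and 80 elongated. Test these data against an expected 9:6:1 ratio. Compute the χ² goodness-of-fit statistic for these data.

The 9:6:1 ratio has 16 parts, so with N = 1276 the expected counts are:
  disc-shaped: 1276 × 9/16 = 717.75
  spherical: 1276 × 6/16 = 478.5
  elongated: 1276 × 1/16 = 79.75
χ² = Σ (O − E)² / E
  disc-shaped: (734 − 717.75)² / 717.75 = 0.3679
  spherical: (462 − 478.5)² / 478.5 = 0.5690
  elongated: (80 − 79.75)² / 79.75 = 0.0008
χ² = 0.3679 + 0.5690 + 0.0008 = 0.9377 ≈ 0.938

0.938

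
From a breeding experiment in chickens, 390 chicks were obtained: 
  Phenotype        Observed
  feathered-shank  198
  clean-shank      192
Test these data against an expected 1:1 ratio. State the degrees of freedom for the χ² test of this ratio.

1

A goodness-of-fit test with 2 phenotype classes has df = 2 − 1 = 1.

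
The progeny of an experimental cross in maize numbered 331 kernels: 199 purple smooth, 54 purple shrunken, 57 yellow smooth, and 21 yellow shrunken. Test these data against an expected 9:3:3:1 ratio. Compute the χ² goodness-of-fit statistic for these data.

2.347

Expected counts for N = 331 under a 9:3:3:1 ratio (total parts = 16):
  purple smooth: 331 × 9/16 = 186.1875
  purple shrunken: 331 × 3/16 = 62.0625
  yellow smooth: 331 × 3/16 = 62.0625
  yellow shrunken: 331 × 1/16 = 20.6875
χ² = Σ (O − E)² / E
  purple smooth: (199 − 186.1875)² / 186.1875 = 0.8817
  purple shrunken: (54 − 62.0625)² / 62.0625 = 1.0474
  yellow smooth: (57 − 62.0625)² / 62.0625 = 0.4130
  yellow shrunken: (21 − 20.6875)² / 20.6875 = 0.0047
χ² = 0.8817 + 1.0474 + 0.4130 + 0.0047 = 2.3468 ≈ 2.347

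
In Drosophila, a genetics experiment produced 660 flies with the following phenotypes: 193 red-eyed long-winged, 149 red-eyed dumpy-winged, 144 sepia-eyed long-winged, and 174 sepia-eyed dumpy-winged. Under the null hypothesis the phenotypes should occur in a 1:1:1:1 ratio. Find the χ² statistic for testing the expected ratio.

9.467

Expected counts for N = 660 under a 1:1:1:1 ratio (total parts = 4):
  red-eyed long-winged: 660 × 1/4 = 165
  red-eyed dumpy-winged: 660 × 1/4 = 165
  sepia-eyed long-winged: 660 × 1/4 = 165
  sepia-eyed dumpy-winged: 660 × 1/4 = 165
χ² = Σ (O − E)² / E
  red-eyed long-winged: (193 − 165)² / 165 = 4.7515
  red-eyed dumpy-winged: (149 − 165)² / 165 = 1.5515
  sepia-eyed long-winged: (144 − 165)² / 165 = 2.6727
  sepia-eyed dumpy-winged: (174 − 165)² / 165 = 0.4909
χ² = 4.7515 + 1.5515 + 2.6727 + 0.4909 = 9.4666 ≈ 9.467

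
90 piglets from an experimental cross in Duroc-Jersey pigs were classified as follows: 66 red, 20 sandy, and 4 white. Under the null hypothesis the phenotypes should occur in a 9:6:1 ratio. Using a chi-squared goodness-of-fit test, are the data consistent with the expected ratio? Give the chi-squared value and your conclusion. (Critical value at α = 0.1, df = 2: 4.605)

10.741; not consistent

Under the 9:6:1 hypothesis (Σ ratio = 16, N = 90):
  red: 90 × 9/16 = 50.625
  sandy: 90 × 6/16 = 33.75
  white: 90 × 1/16 = 5.625
χ² = Σ (O − E)² / E
  red: (66 − 50.625)² / 50.625 = 4.6694
  sandy: (20 − 33.75)² / 33.75 = 5.6019
  white: (4 − 5.625)² / 5.625 = 0.4694
χ² = 4.6694 + 5.6019 + 0.4694 = 10.7407 ≈ 10.741
Degrees of freedom = 3 − 1 = 2; critical value at α = 0.1 is 4.605.
Since 10.741 > 4.605, we reject the null hypothesis — the data do not fit the 9:6:1 ratio.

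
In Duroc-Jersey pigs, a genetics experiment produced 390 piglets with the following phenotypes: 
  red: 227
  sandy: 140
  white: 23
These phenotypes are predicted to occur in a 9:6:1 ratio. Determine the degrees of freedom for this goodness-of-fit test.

2

A goodness-of-fit test with 3 phenotype classes has df = 3 − 1 = 2.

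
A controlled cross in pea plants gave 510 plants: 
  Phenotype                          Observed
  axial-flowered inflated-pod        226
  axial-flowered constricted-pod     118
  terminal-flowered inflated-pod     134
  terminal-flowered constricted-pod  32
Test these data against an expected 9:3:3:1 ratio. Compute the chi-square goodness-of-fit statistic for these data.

33.554

The 9:3:3:1 ratio has 16 parts, so with N = 510 the expected counts are:
  axial-flowered inflated-pod: 510 × 9/16 = 286.875
  axial-flowered constricted-pod: 510 × 3/16 = 95.625
  terminal-flowered inflated-pod: 510 × 3/16 = 95.625
  terminal-flowered constricted-pod: 510 × 1/16 = 31.875
χ² = Σ (O − E)² / E
  axial-flowered inflated-pod: (226 − 286.875)² / 286.875 = 12.9177
  axial-flowered constricted-pod: (118 − 95.625)² / 95.625 = 5.2355
  terminal-flowered inflated-pod: (134 − 95.625)² / 95.625 = 15.4002
  terminal-flowered constricted-pod: (32 − 31.875)² / 31.875 = 0.0005
χ² = 12.9177 + 5.2355 + 15.4002 + 0.0005 = 33.5539 ≈ 33.554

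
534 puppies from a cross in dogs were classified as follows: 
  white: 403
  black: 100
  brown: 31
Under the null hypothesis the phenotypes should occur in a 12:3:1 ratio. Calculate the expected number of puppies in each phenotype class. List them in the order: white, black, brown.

400.5, 100.125, 33.375

Total ratio parts = 16. Expected numbers out of 534:
  white: 534 × 12/16 = 400.5
  black: 534 × 3/16 = 100.125
  brown: 534 × 1/16 = 33.375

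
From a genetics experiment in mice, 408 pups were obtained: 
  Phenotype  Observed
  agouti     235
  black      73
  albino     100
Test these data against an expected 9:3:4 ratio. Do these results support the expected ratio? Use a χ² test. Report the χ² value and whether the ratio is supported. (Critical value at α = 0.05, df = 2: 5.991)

0.331; consistent

Total ratio parts = 16. Expected numbers out of 408:
  agouti: 408 × 9/16 = 229.5
  black: 408 × 3/16 = 76.5
  albino: 408 × 4/16 = 102
χ² = Σ (O − E)² / E
  agouti: (235 − 229.5)² / 229.5 = 0.1318
  black: (73 − 76.5)² / 76.5 = 0.1601
  albino: (100 − 102)² / 102 = 0.0392
χ² = 0.1318 + 0.1601 + 0.0392 = 0.3311 ≈ 0.331
Degrees of freedom = 3 − 1 = 2; critical value at α = 0.05 is 5.991.
Since 0.331 < 5.991, we fail to reject the null hypothesis — the data are consistent with the 9:3:4 ratio.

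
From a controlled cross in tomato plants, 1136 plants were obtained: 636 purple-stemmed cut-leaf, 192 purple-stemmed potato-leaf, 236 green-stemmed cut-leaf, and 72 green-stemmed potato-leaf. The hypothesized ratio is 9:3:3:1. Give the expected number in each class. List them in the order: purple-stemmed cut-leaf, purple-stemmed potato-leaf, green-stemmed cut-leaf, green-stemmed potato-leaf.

Total ratio parts = 16. Expected numbers out of 1136:
  purple-stemmed cut-leaf: 1136 × 9/16 = 639
  purple-stemmed potato-leaf: 1136 × 3/16 = 213
  green-stemmed cut-leaf: 1136 × 3/16 = 213
  green-stemmed potato-leaf: 1136 × 1/16 = 71

639, 213, 213, 71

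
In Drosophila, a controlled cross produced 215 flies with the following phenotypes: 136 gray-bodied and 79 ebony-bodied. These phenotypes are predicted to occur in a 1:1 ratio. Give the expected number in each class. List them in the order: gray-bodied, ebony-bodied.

107.5, 107.5

The 1:1 ratio has 2 parts, so with N = 215 the expected counts are:
  gray-bodied: 215 × 1/2 = 107.5
  ebony-bodied: 215 × 1/2 = 107.5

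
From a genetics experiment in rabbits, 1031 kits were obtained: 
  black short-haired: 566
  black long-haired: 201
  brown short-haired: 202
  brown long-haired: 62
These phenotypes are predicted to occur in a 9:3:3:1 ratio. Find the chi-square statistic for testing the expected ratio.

Under the 9:3:3:1 hypothesis (Σ ratio = 16, N = 1031):
  black short-haired: 1031 × 9/16 = 579.9375
  black long-haired: 1031 × 3/16 = 193.3125
  brown short-haired: 1031 × 3/16 = 193.3125
  brown long-haired: 1031 × 1/16 = 64.4375
χ² = Σ (O − E)² / E
  black short-haired: (566 − 579.9375)² / 579.9375 = 0.3350
  black long-haired: (201 − 193.3125)² / 193.3125 = 0.3057
  brown short-haired: (202 − 193.3125)² / 193.3125 = 0.3904
  brown long-haired: (62 − 64.4375)² / 64.4375 = 0.0922
χ² = 0.3350 + 0.3057 + 0.3904 + 0.0922 = 1.1233 ≈ 1.123

1.123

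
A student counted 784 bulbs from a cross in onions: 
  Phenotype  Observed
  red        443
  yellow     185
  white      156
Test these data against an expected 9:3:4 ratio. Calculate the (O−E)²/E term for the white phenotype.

Total ratio parts = 16. Expected numbers out of 784:
  red: 784 × 9/16 = 441
  yellow: 784 × 3/16 = 147
  white: 784 × 4/16 = 196
Contribution of white: (156 − 196)² / 196 = 8.1633

8.163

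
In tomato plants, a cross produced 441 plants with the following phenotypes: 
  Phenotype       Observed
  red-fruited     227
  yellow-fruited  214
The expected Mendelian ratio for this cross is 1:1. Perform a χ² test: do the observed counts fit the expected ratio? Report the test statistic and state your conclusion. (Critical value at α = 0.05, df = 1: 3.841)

0.383; consistent

Total ratio parts = 2. Expected numbers out of 441:
  red-fruited: 441 × 1/2 = 220.5
  yellow-fruited: 441 × 1/2 = 220.5
χ² = Σ (O − E)² / E
  red-fruited: (227 − 220.5)² / 220.5 = 0.1916
  yellow-fruited: (214 − 220.5)² / 220.5 = 0.1916
χ² = 0.1916 + 0.1916 = 0.3832 ≈ 0.383
Degrees of freedom = 2 − 1 = 1; critical value at α = 0.05 is 3.841.
Since 0.383 < 3.841, we fail to reject the null hypothesis — the data are consistent with the 1:1 ratio.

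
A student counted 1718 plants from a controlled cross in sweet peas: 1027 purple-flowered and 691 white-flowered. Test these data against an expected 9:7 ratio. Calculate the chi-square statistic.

8.693

Total ratio parts = 16. Expected numbers out of 1718:
  purple-flowered: 1718 × 9/16 = 966.375
  white-flowered: 1718 × 7/16 = 751.625
χ² = Σ (O − E)² / E
  purple-flowered: (1027 − 966.375)² / 966.375 = 3.8033
  white-flowered: (691 − 751.625)² / 751.625 = 4.8899
χ² = 3.8033 + 4.8899 = 8.6932 ≈ 8.693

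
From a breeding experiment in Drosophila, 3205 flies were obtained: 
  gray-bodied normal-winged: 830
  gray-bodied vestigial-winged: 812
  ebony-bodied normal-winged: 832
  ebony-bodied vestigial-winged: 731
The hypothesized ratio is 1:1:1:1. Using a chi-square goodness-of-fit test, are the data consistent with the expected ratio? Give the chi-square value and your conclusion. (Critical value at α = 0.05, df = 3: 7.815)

8.515; not consistent

Expected counts for N = 3205 under a 1:1:1:1 ratio (total parts = 4):
  gray-bodied normal-winged: 3205 × 1/4 = 801.25
  gray-bodied vestigial-winged: 3205 × 1/4 = 801.25
  ebony-bodied normal-winged: 3205 × 1/4 = 801.25
  ebony-bodied vestigial-winged: 3205 × 1/4 = 801.25
χ² = Σ (O − E)² / E
  gray-bodied normal-winged: (830 − 801.25)² / 801.25 = 1.0316
  gray-bodied vestigial-winged: (812 − 801.25)² / 801.25 = 0.1442
  ebony-bodied normal-winged: (832 − 801.25)² / 801.25 = 1.1801
  ebony-bodied vestigial-winged: (731 − 801.25)² / 801.25 = 6.1592
χ² = 1.0316 + 0.1442 + 1.1801 + 6.1592 = 8.5151 ≈ 8.515
Degrees of freedom = 4 − 1 = 3; critical value at α = 0.05 is 7.815.
Since 8.515 > 7.815, we reject the null hypothesis — the data do not fit the 1:1:1:1 ratio.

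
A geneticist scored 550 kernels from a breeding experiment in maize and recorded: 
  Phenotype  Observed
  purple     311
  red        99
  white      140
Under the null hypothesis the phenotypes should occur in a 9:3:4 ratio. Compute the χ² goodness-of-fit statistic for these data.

0.219

Expected counts for N = 550 under a 9:3:4 ratio (total parts = 16):
  purple: 550 × 9/16 = 309.375
  red: 550 × 3/16 = 103.125
  white: 550 × 4/16 = 137.5
χ² = Σ (O − E)² / E
  purple: (311 − 309.375)² / 309.375 = 0.0085
  red: (99 − 103.125)² / 103.125 = 0.1650
  white: (140 − 137.5)² / 137.5 = 0.0455
χ² = 0.0085 + 0.1650 + 0.0455 = 0.219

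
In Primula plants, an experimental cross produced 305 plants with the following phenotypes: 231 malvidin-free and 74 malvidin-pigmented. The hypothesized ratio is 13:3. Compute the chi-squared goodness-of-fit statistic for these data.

Under the 13:3 hypothesis (Σ ratio = 16, N = 305):
  malvidin-free: 305 × 13/16 = 247.8125
  malvidin-pigmented: 305 × 3/16 = 57.1875
χ² = Σ (O − E)² / E
  malvidin-free: (231 − 247.8125)² / 247.8125 = 1.1406
  malvidin-pigmented: (74 − 57.1875)² / 57.1875 = 4.9427
χ² = 1.1406 + 4.9427 = 6.0833 ≈ 6.083

6.083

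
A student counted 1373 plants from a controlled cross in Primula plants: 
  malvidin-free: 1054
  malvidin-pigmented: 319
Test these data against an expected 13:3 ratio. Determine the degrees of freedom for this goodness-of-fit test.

A goodness-of-fit test with 2 phenotype classes has df = 2 − 1 = 1.

1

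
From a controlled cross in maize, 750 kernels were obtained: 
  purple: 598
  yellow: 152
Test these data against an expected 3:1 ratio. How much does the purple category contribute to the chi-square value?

Expected counts for N = 750 under a 3:1 ratio (total parts = 4):
  purple: 750 × 3/4 = 562.5
  yellow: 750 × 1/4 = 187.5
Contribution of purple: (598 − 562.5)² / 562.5 = 2.2404

2.240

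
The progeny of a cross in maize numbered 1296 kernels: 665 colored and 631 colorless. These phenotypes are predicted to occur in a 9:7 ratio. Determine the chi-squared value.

12.843

Under the 9:7 hypothesis (Σ ratio = 16, N = 1296):
  colored: 1296 × 9/16 = 729
  colorless: 1296 × 7/16 = 567
χ² = Σ (O − E)² / E
  colored: (665 − 729)² / 729 = 5.6187
  colorless: (631 − 567)² / 567 = 7.2240
χ² = 5.6187 + 7.2240 = 12.8427 ≈ 12.843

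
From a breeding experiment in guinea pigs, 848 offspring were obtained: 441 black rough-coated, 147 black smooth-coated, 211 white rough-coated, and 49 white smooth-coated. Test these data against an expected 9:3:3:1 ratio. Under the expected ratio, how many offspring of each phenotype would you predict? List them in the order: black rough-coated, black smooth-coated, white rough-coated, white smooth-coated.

Total ratio parts = 16. Expected numbers out of 848:
  black rough-coated: 848 × 9/16 = 477
  black smooth-coated: 848 × 3/16 = 159
  white rough-coated: 848 × 3/16 = 159
  white smooth-coated: 848 × 1/16 = 53

477, 159, 159, 53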